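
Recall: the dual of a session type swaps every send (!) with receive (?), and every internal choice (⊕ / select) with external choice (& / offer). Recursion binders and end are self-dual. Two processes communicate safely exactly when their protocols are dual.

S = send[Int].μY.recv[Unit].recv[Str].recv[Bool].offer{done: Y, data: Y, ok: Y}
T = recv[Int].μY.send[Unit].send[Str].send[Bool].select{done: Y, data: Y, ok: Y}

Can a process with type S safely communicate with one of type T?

YES

send[Int] vs recv[Int]  match
  μY vs μY  match (binder kept)
    recv[Unit] vs send[Unit]  match
      recv[Str] vs send[Str]  match
        recv[Bool] vs send[Bool]  match
          offer{done,data,ok} vs select{done,data,ok}  match labels match
            • done:
              Y vs Y  match
            • data:
              Y vs Y  match
            • ok:
              Y vs Y  match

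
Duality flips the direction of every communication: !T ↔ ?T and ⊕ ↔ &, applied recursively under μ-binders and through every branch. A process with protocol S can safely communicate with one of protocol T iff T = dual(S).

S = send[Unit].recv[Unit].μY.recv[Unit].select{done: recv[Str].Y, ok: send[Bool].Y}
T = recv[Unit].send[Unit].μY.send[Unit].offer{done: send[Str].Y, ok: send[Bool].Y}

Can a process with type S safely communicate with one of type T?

NO

send[Unit] ‖ recv[Unit]  ok
  recv[Unit] ‖ send[Unit]  ok
    μY ‖ μY  ok (rec unchanged)
      recv[Unit] ‖ send[Unit]  ok
        select{done,ok} ‖ offer{done,ok}  ok labels match
          case done:
            recv[Str] ‖ send[Str]  ok
              Y ‖ Y  ok
          case ok:
            send[Bool] ‖ send[Bool]  ✗ same direction on both sides — not dual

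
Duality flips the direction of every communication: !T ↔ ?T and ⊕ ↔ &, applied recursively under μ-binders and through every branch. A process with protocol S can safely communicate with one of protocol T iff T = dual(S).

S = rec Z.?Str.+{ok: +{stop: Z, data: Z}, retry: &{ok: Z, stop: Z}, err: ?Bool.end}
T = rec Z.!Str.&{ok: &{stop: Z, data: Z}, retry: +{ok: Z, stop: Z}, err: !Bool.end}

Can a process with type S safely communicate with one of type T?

rec Z | rec Z  ✓ (rec unchanged)
  ?Str | !Str  ✓
    +{ok,retry,err} | &{ok,retry,err}  ✓ labels match
      [ok]
        +{stop,data} | &{stop,data}  ✓ labels match
          [stop]
            Z | Z  ✓
          [data]
            Z | Z  ✓
      [retry]
        &{ok,stop} | +{ok,stop}  ✓ labels match
          [ok]
            Z | Z  ✓
          [stop]
            Z | Z  ✓
      [err]
        ?Bool | !Bool  ✓
          end | end  ✓

YES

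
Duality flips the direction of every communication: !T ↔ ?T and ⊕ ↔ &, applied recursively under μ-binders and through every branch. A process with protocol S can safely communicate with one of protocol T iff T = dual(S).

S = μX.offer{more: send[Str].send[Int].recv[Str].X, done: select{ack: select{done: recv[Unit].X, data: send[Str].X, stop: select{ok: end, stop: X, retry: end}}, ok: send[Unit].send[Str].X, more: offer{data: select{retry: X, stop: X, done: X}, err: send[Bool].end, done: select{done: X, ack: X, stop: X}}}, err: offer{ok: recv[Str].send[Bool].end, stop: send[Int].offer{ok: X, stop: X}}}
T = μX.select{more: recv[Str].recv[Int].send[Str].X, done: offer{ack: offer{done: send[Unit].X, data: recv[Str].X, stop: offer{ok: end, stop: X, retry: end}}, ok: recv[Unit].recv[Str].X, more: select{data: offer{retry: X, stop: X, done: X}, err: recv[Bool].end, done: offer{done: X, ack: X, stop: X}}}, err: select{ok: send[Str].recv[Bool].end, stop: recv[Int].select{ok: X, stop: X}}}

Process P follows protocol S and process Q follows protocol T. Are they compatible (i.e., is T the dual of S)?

YES

μX | μX  match (binder kept)
  offer{more,done,err} | select{more,done,err}  match labels match
    case more:
      send[Str] | recv[Str]  match
        send[Int] | recv[Int]  match
          recv[Str] | send[Str]  match
            X | X  match
    case done:
      select{ack,ok,more} | offer{ack,ok,more}  match labels match
        case ack:
          select{done,data,stop} | offer{done,data,stop}  match labels match
            case done:
              recv[Unit] | send[Unit]  match
                X | X  match
            case data:
              send[Str] | recv[Str]  match
                X | X  match
            case stop:
              select{ok,stop,retry} | offer{ok,stop,retry}  match labels match
                case ok:
                  end | end  match
                case stop:
                  X | X  match
                case retry:
                  end | end  match
        case ok:
          send[Unit] | recv[Unit]  match
            send[Str] | recv[Str]  match
              X | X  match
        case more:
          offer{data,err,done} | select{data,err,done}  match labels match
            case data:
              select{retry,stop,done} | offer{retry,stop,done}  match labels match
                case retry:
                  X | X  match
                case stop:
                  X | X  match
                case done:
                  X | X  match
            case err:
              send[Bool] | recv[Bool]  match
                end | end  match
            case done:
              select{done,ack,stop} | offer{done,ack,stop}  match labels match
                case done:
                  X | X  match
                case ack:
                  X | X  match
                case stop:
                  X | X  match
    case err:
      offer{ok,stop} | select{ok,stop}  match labels match
        case ok:
          recv[Str] | send[Str]  match
            send[Bool] | recv[Bool]  match
              end | end  match
        case stop:
          send[Int] | recv[Int]  match
            offer{ok,stop} | select{ok,stop}  match labels match
              case ok:
                X | X  match
              case stop:
                X | X  match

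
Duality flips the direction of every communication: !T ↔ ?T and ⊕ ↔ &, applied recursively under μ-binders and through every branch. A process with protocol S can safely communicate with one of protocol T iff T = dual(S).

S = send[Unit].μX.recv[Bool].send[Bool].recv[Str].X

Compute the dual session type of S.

send[Unit] → recv[Unit]
  μX → μX  (μ self-dual)
    recv[Bool] → send[Bool]
      send[Bool] → recv[Bool]
        recv[Str] → send[Str]
          X ↦ X

recv[Unit].μX.send[Bool].recv[Bool].send[Str].X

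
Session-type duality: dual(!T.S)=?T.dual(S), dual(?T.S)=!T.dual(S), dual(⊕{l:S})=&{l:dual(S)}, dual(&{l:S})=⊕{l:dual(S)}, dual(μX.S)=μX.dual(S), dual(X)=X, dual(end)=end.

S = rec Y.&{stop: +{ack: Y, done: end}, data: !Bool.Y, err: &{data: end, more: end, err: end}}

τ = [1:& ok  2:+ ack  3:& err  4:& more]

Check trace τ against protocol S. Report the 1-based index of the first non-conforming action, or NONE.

1

[1] got & ok, protocol expects & stop or & data or & err  ✗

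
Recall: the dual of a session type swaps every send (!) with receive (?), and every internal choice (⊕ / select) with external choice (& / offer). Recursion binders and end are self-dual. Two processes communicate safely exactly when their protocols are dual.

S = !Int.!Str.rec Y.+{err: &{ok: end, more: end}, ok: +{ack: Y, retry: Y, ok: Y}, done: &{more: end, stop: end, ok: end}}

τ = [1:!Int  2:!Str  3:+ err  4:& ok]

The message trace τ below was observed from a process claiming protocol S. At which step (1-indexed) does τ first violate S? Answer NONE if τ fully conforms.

NONE

@1 !Int  ok  now at !Str.rec Y.…
@2 !Str  ok  now at rec Y.…
@3 + err  ok  now at &{ok: end, more: end}
@4 & ok  ok  now at end
all 4 steps conform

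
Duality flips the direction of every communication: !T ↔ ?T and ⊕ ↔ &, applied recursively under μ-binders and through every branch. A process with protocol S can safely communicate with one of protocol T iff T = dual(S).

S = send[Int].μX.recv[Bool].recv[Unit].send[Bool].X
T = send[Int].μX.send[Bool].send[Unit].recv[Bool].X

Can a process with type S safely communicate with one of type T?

send[Int] ‖ send[Int]  ✗ same direction on both sides — not dual

NO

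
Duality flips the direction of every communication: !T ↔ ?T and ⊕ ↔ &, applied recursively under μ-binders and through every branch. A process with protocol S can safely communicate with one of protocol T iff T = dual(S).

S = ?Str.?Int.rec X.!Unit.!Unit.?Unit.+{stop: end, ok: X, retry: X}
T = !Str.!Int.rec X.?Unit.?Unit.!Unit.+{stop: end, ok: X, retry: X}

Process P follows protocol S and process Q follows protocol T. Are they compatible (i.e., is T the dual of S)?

?Str vs !Str  ✓
  ?Int vs !Int  ✓
    rec X vs rec X  ✓ (rec unchanged)
      !Unit vs ?Unit  ✓
        !Unit vs ?Unit  ✓
          ?Unit vs !Unit  ✓
            +{stop,ok,retry} vs +{stop,ok,retry}  ✗ choice polarity not flipped — not dual

NO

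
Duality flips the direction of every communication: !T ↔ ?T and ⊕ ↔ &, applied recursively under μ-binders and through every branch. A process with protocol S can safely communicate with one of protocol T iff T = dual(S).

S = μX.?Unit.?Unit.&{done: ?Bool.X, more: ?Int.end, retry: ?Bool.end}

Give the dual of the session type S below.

μX.!Unit.!Unit.⊕{done: !Bool.X, more: !Int.end, retry: !Bool.end}

μX = μX  (binder kept)
  ?Unit = !Unit
    ?Unit = !Unit
      &{done,more,retry} = ⊕{done,more,retry}  (&→⊕)
        case done:
          ?Bool = !Bool
            X self-dual
        case more:
          ?Int = !Int
            end self-dual
        case retry:
          ?Bool = !Bool
            end self-dual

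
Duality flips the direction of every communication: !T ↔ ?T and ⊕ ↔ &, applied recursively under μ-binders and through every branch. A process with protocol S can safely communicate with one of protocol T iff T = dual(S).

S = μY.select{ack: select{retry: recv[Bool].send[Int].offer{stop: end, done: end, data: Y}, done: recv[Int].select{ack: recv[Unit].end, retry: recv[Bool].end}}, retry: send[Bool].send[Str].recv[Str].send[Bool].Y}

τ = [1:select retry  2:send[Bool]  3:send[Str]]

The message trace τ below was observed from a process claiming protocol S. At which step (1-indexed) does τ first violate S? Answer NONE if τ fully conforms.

@1 select retry  match  now at send[Bool].send[Str].recv[Str].send[Bool].μY.…
@2 send[Bool]  match  now at send[Str].recv[Str].send[Bool].μY.…
@3 send[Str]  match  now at recv[Str].send[Bool].μY.…
τ conforms to S (length 3)

NONE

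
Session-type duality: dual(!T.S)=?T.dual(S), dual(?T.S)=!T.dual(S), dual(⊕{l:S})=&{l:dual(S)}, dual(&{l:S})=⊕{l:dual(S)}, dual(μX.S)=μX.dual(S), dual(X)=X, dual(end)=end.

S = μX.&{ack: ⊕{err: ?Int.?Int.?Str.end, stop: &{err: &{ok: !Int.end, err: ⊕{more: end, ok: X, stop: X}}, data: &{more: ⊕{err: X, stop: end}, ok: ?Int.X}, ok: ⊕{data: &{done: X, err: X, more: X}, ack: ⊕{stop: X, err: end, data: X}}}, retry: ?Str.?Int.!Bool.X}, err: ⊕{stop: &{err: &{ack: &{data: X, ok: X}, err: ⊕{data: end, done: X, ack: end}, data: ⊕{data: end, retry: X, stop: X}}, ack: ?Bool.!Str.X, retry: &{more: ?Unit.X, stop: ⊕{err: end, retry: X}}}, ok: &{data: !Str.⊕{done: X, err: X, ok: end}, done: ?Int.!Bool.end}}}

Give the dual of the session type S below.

μX.⊕{ack: &{err: !Int.!Int.!Str.end, stop: ⊕{err: ⊕{ok: ?Int.end, err: &{more: end, ok: X, stop: X}}, data: ⊕{more: &{err: X, stop: end}, ok: !Int.X}, ok: &{data: ⊕{done: X, err: X, more: X}, ack: &{stop: X, err: end, data: X}}}, retry: !Str.!Int.?Bool.X}, err: &{stop: ⊕{err: ⊕{ack: ⊕{data: X, ok: X}, err: &{data: end, done: X, ack: end}, data: &{data: end, retry: X, stop: X}}, ack: !Bool.?Str.X, retry: ⊕{more: !Unit.X, stop: &{err: end, retry: X}}}, ok: ⊕{data: ?Str.&{done: X, err: X, ok: end}, done: !Int.?Bool.end}}}

μX → μX  (μ self-dual)
  &{ack,err} → ⊕{ack,err}  (external→internal)
    [ack]
      ⊕{err,stop,retry} → &{err,stop,retry}  (internal→external)
        [err]
          ?Int → !Int
            ?Int → !Int
              ?Str → !Str
                dual(end) = end
        [stop]
          &{err,data,ok} → ⊕{err,data,ok}  (external→internal)
            [err]
              &{ok,err} → ⊕{ok,err}  (external→internal)
                [ok]
                  !Int → ?Int
                    dual(end) = end
                [err]
                  ⊕{more,ok,stop} → &{more,ok,stop}  (internal→external)
                    [more]
                      dual(end) = end
                    [ok]
                      dual(X) = X
                    [stop]
                      dual(X) = X
            [data]
              &{more,ok} → ⊕{more,ok}  (external→internal)
                [more]
                  ⊕{err,stop} → &{err,stop}  (internal→external)
                    [err]
                      dual(X) = X
                    [stop]
                      dual(end) = end
                [ok]
                  ?Int → !Int
                    dual(X) = X
            [ok]
              ⊕{data,ack} → &{data,ack}  (internal→external)
                [data]
                  &{done,err,more} → ⊕{done,err,more}  (external→internal)
                    [done]
                      dual(X) = X
                    [err]
                      dual(X) = X
                    [more]
                      dual(X) = X
                [ack]
                  ⊕{stop,err,data} → &{stop,err,data}  (internal→external)
                    [stop]
                      dual(X) = X
                    [err]
                      dual(end) = end
                    [data]
                      dual(X) = X
        [retry]
          ?Str → !Str
            ?Int → !Int
              !Bool → ?Bool
                dual(X) = X
    [err]
      ⊕{stop,ok} → &{stop,ok}  (internal→external)
        [stop]
          &{err,ack,retry} → ⊕{err,ack,retry}  (external→internal)
            [err]
              &{ack,err,data} → ⊕{ack,err,data}  (external→internal)
                [ack]
                  &{data,ok} → ⊕{data,ok}  (external→internal)
                    [data]
                      dual(X) = X
                    [ok]
                      dual(X) = X
                [err]
                  ⊕{data,done,ack} → &{data,done,ack}  (internal→external)
                    [data]
                      dual(end) = end
                    [done]
                      dual(X) = X
                    [ack]
                      dual(end) = end
                [data]
                  ⊕{data,retry,stop} → &{data,retry,stop}  (internal→external)
                    [data]
                      dual(end) = end
                    [retry]
                      dual(X) = X
                    [stop]
                      dual(X) = X
            [ack]
              ?Bool → !Bool
                !Str → ?Str
                  dual(X) = X
            [retry]
              &{more,stop} → ⊕{more,stop}  (external→internal)
                [more]
                  ?Unit → !Unit
                    dual(X) = X
                [stop]
                  ⊕{err,retry} → &{err,retry}  (internal→external)
                    [err]
                      dual(end) = end
                    [retry]
                      dual(X) = X
        [ok]
          &{data,done} → ⊕{data,done}  (external→internal)
            [data]
              !Str → ?Str
                ⊕{done,err,ok} → &{done,err,ok}  (internal→external)
                  [done]
                    dual(X) = X
                  [err]
                    dual(X) = X
                  [ok]
                    dual(end) = end
            [done]
              ?Int → !Int
                !Bool → ?Bool
                  dual(end) = end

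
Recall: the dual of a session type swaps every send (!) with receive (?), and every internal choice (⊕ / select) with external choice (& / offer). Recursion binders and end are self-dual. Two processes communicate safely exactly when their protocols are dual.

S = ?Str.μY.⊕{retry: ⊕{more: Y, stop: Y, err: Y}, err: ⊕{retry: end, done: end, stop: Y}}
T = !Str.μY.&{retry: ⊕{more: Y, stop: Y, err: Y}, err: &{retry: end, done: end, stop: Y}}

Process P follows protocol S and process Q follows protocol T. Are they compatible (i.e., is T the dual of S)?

?Str vs !Str  ✓
  μY vs μY  ✓ (rec unchanged)
    ⊕{retry,err} vs &{retry,err}  ✓ label sets agree
      [retry]
        ⊕{more,stop,err} vs ⊕{more,stop,err}  ✗ choice polarity not flipped — not dual

NO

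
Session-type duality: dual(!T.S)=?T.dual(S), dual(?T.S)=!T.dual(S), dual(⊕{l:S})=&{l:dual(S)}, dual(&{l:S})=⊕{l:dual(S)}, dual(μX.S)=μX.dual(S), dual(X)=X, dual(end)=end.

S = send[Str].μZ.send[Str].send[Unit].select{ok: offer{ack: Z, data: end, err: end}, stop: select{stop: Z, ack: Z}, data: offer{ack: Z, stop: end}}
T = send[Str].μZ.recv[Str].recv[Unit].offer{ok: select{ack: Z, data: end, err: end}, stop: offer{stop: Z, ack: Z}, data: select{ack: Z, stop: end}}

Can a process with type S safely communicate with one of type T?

NO

send[Str] vs send[Str]  ✗ same direction on both sides — not dual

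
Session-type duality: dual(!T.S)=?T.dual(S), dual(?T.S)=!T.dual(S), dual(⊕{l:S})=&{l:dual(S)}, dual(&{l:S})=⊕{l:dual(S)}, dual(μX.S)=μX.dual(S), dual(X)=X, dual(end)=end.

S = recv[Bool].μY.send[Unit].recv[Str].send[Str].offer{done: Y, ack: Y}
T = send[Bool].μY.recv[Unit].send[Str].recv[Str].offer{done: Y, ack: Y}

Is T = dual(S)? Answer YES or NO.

NO

recv[Bool] | send[Bool]  match
  μY | μY  match (μ self-dual)
    send[Unit] | recv[Unit]  match
      recv[Str] | send[Str]  match
        send[Str] | recv[Str]  match
          offer{done,ack} | offer{done,ack}  ✗ choice polarity not flipped — not dual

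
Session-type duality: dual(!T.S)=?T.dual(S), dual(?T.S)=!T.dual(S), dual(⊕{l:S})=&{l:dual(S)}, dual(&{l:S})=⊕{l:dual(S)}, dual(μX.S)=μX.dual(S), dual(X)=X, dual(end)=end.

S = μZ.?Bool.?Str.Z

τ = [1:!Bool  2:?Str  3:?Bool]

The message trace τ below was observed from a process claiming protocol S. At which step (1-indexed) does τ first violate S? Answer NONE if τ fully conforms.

1

@1 got !Bool, protocol expects ?Bool  ✗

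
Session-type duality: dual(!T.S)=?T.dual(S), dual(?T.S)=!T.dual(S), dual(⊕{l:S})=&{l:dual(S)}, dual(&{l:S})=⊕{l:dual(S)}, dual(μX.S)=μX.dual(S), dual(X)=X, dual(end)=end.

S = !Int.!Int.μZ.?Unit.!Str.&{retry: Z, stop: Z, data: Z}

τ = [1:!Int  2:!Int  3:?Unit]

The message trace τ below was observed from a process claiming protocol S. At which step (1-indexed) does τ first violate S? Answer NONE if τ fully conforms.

NONE

step 1: !Int  ok  cont: !Int.μZ.…
step 2: !Int  ok  cont: μZ.…
step 3: ?Unit  ok  cont: !Str.&{retry: μZ.…, stop: μZ.…, data: μZ.…}
τ conforms to S (length 3)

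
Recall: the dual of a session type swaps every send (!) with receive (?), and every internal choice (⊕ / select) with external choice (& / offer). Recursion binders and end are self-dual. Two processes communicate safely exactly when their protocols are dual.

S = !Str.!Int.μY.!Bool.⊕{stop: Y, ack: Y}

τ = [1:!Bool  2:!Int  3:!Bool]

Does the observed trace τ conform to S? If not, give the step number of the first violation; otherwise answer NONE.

1

[1] got !Bool, protocol expects !Str  ✗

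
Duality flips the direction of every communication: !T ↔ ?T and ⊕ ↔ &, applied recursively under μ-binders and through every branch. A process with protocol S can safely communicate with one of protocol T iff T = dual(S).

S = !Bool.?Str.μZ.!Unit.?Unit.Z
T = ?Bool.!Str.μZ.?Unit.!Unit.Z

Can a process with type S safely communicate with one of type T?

!Bool vs ?Bool  ok
  ?Str vs !Str  ok
    μZ vs μZ  ok (rec unchanged)
      !Unit vs ?Unit  ok
        ?Unit vs !Unit  ok
          Z vs Z  ok

YES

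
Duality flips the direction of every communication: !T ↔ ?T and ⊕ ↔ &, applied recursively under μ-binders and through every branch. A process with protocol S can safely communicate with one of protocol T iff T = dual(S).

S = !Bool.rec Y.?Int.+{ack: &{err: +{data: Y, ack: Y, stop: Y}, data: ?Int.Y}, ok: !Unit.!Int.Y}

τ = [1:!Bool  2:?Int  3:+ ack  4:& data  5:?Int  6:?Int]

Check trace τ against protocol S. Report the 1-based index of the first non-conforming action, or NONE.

@1 !Bool  ok  state: rec Y.…
@2 ?Int  ok  state: +{ack: &{err: +{data: rec Y.…, ack: rec Y.…, stop: rec Y.…}, data: ?Int.rec Y.…}, ok: !Unit.!Int.rec Y.…}
@3 + ack  ok  state: &{err: +{data: rec Y.…, ack: rec Y.…, stop: rec Y.…}, data: ?Int.rec Y.…}
@4 & data  ok  state: ?Int.rec Y.…
@5 ?Int  ok  state: rec Y.…
@6 ?Int  ok  state: +{ack: &{err: +{data: rec Y.…, ack: rec Y.…, stop: rec Y.…}, data: ?Int.rec Y.…}, ok: !Unit.!Int.rec Y.…}
all 6 steps conform

NONE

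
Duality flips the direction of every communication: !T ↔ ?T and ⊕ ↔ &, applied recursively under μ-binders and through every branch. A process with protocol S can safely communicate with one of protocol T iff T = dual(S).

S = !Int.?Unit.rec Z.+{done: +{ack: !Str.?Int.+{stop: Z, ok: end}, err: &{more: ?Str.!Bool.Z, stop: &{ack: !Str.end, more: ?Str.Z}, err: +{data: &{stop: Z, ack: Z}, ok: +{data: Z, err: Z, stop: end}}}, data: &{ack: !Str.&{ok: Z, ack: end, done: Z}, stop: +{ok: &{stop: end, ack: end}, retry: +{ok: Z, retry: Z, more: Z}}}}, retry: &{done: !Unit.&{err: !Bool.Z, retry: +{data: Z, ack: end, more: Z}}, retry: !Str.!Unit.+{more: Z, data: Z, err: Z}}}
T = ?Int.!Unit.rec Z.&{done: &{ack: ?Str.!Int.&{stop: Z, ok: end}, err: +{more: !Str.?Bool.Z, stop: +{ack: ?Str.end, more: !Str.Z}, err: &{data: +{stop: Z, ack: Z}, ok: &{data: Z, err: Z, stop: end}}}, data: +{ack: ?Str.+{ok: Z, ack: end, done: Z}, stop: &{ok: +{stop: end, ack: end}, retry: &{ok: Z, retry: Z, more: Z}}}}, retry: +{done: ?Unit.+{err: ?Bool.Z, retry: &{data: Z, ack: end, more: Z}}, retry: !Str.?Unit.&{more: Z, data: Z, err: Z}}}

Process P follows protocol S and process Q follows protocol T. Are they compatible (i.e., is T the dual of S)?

NO

!Int | ?Int  ok
  ?Unit | !Unit  ok
    rec Z | rec Z  ok (rec unchanged)
      +{done,retry} | &{done,retry}  ok label sets agree
        • done:
          +{ack,err,data} | &{ack,err,data}  ok label sets agree
            • ack:
              !Str | ?Str  ok
                ?Int | !Int  ok
                  +{stop,ok} | &{stop,ok}  ok label sets agree
                    • stop:
                      Z | Z  ok
                    • ok:
                      end | end  ok
            • err:
              &{more,stop,err} | +{more,stop,err}  ok label sets agree
                • more:
                  ?Str | !Str  ok
                    !Bool | ?Bool  ok
                      Z | Z  ok
                • stop:
                  &{ack,more} | +{ack,more}  ok label sets agree
                    • ack:
                      !Str | ?Str  ok
                        end | end  ok
                    • more:
                      ?Str | !Str  ok
                        Z | Z  ok
                • err:
                  +{data,ok} | &{data,ok}  ok label sets agree
                    • data:
                      &{stop,ack} | +{stop,ack}  ok label sets agree
                        • stop:
                          Z | Z  ok
                        • ack:
                          Z | Z  ok
                    • ok:
                      +{data,err,stop} | &{data,err,stop}  ok label sets agree
                        • data:
                          Z | Z  ok
                        • err:
                          Z | Z  ok
                        • stop:
                          end | end  ok
            • data:
              &{ack,stop} | +{ack,stop}  ok label sets agree
                • ack:
                  !Str | ?Str  ok
                    &{ok,ack,done} | +{ok,ack,done}  ok label sets agree
                      • ok:
                        Z | Z  ok
                      • ack:
                        end | end  ok
                      • done:
                        Z | Z  ok
                • stop:
                  +{ok,retry} | &{ok,retry}  ok label sets agree
                    • ok:
                      &{stop,ack} | +{stop,ack}  ok label sets agree
                        • stop:
                          end | end  ok
                        • ack:
                          end | end  ok
                    • retry:
                      +{ok,retry,more} | &{ok,retry,more}  ok label sets agree
                        • ok:
                          Z | Z  ok
                        • retry:
                          Z | Z  ok
                        • more:
                          Z | Z  ok
        • retry:
          &{done,retry} | +{done,retry}  ok label sets agree
            • done:
              !Unit | ?Unit  ok
                &{err,retry} | +{err,retry}  ok label sets agree
                  • err:
                    !Bool | ?Bool  ok
                      Z | Z  ok
                  • retry:
                    +{data,ack,more} | &{data,ack,more}  ok label sets agree
                      • data:
                        Z | Z  ok
                      • ack:
                        end | end  ok
                      • more:
                        Z | Z  ok
            • retry:
              !Str | !Str  ✗ same direction on both sides — not dual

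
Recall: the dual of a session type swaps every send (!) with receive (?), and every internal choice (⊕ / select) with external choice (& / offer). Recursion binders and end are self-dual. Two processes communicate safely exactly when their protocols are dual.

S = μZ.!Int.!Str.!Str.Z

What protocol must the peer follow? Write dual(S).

μZ.?Int.?Str.?Str.Z

μZ = μZ  (binder kept)
  !Int = ?Int
    !Str = ?Str
      !Str = ?Str
        Z ↦ Z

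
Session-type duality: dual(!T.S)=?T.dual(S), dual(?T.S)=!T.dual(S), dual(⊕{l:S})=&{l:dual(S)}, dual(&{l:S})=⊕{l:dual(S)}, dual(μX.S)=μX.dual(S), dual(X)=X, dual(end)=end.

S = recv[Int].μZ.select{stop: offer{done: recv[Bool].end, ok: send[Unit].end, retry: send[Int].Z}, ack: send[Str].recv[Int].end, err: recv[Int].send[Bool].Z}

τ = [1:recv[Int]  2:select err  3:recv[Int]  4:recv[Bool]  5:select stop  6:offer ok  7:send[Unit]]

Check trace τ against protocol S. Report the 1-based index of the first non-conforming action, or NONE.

4

step 1: recv[Int]  ok  state: μZ.…
step 2: select err  ok  state: recv[Int].send[Bool].μZ.…
step 3: recv[Int]  ok  state: send[Bool].μZ.…
step 4: got recv[Bool], protocol expects send[Bool]  ✗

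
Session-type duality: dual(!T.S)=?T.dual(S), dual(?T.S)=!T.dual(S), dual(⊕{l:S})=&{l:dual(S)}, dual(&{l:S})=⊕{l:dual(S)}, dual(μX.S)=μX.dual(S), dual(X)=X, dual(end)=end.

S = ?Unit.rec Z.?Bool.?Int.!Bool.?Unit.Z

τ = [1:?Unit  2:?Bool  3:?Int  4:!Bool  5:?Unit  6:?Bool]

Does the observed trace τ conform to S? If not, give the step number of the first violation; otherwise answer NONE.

NONE

step 1: ?Unit  ok  state: rec Z.…
step 2: ?Bool  ok  state: ?Int.!Bool.?Unit.rec Z.…
step 3: ?Int  ok  state: !Bool.?Unit.rec Z.…
step 4: !Bool  ok  state: ?Unit.rec Z.…
step 5: ?Unit  ok  state: rec Z.…
step 6: ?Bool  ok  state: ?Int.!Bool.?Unit.rec Z.…
trace exhausted — no violation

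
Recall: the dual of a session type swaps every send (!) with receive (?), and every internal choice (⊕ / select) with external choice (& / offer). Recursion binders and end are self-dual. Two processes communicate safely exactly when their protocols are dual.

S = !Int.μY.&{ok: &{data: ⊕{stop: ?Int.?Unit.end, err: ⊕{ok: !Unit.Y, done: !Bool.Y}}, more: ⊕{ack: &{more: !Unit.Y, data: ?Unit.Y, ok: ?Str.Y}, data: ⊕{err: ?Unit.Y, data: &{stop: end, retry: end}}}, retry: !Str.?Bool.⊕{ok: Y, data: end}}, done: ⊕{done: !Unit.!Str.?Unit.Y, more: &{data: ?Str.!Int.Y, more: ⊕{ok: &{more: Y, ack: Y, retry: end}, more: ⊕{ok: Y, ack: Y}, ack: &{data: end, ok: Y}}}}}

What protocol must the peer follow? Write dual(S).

?Int.μY.⊕{ok: ⊕{data: &{stop: !Int.!Unit.end, err: &{ok: ?Unit.Y, done: ?Bool.Y}}, more: &{ack: ⊕{more: ?Unit.Y, data: !Unit.Y, ok: !Str.Y}, data: &{err: !Unit.Y, data: ⊕{stop: end, retry: end}}}, retry: ?Str.!Bool.&{ok: Y, data: end}}, done: &{done: ?Unit.?Str.!Unit.Y, more: ⊕{data: !Str.?Int.Y, more: &{ok: ⊕{more: Y, ack: Y, retry: end}, more: &{ok: Y, ack: Y}, ack: ⊕{data: end, ok: Y}}}}}

!Int → ?Int
  μY → μY  (μ self-dual)
    &{ok,done} → ⊕{ok,done}  (external→internal)
      [ok]
        &{data,more,retry} → ⊕{data,more,retry}  (external→internal)
          [data]
            ⊕{stop,err} → &{stop,err}  (⊕→&)
              [stop]
                ?Int → !Int
                  ?Unit → !Unit
                    dual(end) = end
              [err]
                ⊕{ok,done} → &{ok,done}  (⊕→&)
                  [ok]
                    !Unit → ?Unit
                      dual(Y) = Y
                  [done]
                    !Bool → ?Bool
                      dual(Y) = Y
          [more]
            ⊕{ack,data} → &{ack,data}  (⊕→&)
              [ack]
                &{more,data,ok} → ⊕{more,data,ok}  (external→internal)
                  [more]
                    !Unit → ?Unit
                      dual(Y) = Y
                  [data]
                    ?Unit → !Unit
                      dual(Y) = Y
                  [ok]
                    ?Str → !Str
                      dual(Y) = Y
              [data]
                ⊕{err,data} → &{err,data}  (⊕→&)
                  [err]
                    ?Unit → !Unit
                      dual(Y) = Y
                  [data]
                    &{stop,retry} → ⊕{stop,retry}  (external→internal)
                      [stop]
                        dual(end) = end
                      [retry]
                        dual(end) = end
          [retry]
            !Str → ?Str
              ?Bool → !Bool
                ⊕{ok,data} → &{ok,data}  (⊕→&)
                  [ok]
                    dual(Y) = Y
                  [data]
                    dual(end) = end
      [done]
        ⊕{done,more} → &{done,more}  (⊕→&)
          [done]
            !Unit → ?Unit
              !Str → ?Str
                ?Unit → !Unit
                  dual(Y) = Y
          [more]
            &{data,more} → ⊕{data,more}  (external→internal)
              [data]
                ?Str → !Str
                  !Int → ?Int
                    dual(Y) = Y
              [more]
                ⊕{ok,more,ack} → &{ok,more,ack}  (⊕→&)
                  [ok]
                    &{more,ack,retry} → ⊕{more,ack,retry}  (external→internal)
                      [more]
                        dual(Y) = Y
                      [ack]
                        dual(Y) = Y
                      [retry]
                        dual(end) = end
                  [more]
                    ⊕{ok,ack} → &{ok,ack}  (⊕→&)
                      [ok]
                        dual(Y) = Y
                      [ack]
                        dual(Y) = Y
                  [ack]
                    &{data,ok} → ⊕{data,ok}  (external→internal)
                      [data]
                        dual(end) = end
                      [ok]
                        dual(Y) = Y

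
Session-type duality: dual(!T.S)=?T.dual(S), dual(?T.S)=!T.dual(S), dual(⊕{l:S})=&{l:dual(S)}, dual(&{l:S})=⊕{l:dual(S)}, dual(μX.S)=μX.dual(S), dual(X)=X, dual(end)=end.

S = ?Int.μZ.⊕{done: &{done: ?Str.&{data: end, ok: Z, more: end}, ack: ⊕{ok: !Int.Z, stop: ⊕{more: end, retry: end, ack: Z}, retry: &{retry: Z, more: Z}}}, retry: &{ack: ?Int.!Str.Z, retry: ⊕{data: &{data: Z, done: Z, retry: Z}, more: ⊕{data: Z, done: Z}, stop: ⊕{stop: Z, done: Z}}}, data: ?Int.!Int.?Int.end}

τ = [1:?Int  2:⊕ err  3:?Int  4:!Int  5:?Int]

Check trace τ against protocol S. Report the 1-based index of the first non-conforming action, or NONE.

2

[1] ?Int  match  state: μZ.…
[2] got ⊕ err, protocol expects ⊕ done or ⊕ retry or ⊕ data  ✗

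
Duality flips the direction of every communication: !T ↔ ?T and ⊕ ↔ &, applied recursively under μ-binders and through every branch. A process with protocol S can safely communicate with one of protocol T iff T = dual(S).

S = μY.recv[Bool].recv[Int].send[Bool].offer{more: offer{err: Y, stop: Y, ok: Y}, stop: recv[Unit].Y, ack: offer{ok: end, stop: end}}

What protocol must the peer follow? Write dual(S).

μY.send[Bool].send[Int].recv[Bool].select{more: select{err: Y, stop: Y, ok: Y}, stop: send[Unit].Y, ack: select{ok: end, stop: end}}

μY = μY  (binder kept)
  recv[Bool] = send[Bool]
    recv[Int] = send[Int]
      send[Bool] = recv[Bool]
        offer{more,stop,ack} = select{more,stop,ack}  (offer→select)
          [more]
            offer{err,stop,ok} = select{err,stop,ok}  (offer→select)
              [err]
                dual(Y) = Y
              [stop]
                dual(Y) = Y
              [ok]
                dual(Y) = Y
          [stop]
            recv[Unit] = send[Unit]
              dual(Y) = Y
          [ack]
            offer{ok,stop} = select{ok,stop}  (offer→select)
              [ok]
                dual(end) = end
              [stop]
                dual(end) = end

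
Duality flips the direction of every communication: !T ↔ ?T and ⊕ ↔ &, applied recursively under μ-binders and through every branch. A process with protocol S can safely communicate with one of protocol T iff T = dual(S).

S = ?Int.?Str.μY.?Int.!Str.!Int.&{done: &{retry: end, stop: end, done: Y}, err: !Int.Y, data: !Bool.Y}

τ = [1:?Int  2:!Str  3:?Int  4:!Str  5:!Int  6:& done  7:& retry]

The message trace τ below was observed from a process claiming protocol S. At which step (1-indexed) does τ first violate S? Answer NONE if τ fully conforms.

2

step 1: ?Int  ✓  state: ?Str.μY.…
step 2: got !Str, protocol expects ?Str  ✗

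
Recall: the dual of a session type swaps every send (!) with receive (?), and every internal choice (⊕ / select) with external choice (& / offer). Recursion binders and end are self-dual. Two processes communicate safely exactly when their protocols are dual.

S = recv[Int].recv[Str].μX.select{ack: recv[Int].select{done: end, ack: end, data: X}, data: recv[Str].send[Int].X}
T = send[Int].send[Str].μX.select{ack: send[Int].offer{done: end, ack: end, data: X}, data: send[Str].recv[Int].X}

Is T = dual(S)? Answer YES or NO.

NO

recv[Int] vs send[Int]  ok
  recv[Str] vs send[Str]  ok
    μX vs μX  ok (μ self-dual)
      select{ack,data} vs select{ack,data}  ✗ choice polarity not flipped — not dual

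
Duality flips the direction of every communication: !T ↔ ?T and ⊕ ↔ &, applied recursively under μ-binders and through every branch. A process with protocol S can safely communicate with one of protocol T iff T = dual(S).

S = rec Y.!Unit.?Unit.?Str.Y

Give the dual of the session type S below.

rec Y → rec Y  (rec unchanged)
  !Unit → ?Unit
    ?Unit → !Unit
      ?Str → !Str
        Y ↦ Y

rec Y.?Unit.!Unit.!Str.Y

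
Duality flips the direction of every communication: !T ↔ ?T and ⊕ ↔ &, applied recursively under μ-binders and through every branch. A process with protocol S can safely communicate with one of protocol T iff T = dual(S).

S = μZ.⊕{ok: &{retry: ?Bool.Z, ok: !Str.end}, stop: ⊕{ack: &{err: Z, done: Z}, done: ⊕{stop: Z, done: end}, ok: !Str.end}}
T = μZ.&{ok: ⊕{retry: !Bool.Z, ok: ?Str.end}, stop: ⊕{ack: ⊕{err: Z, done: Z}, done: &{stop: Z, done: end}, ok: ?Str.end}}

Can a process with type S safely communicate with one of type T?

μZ | μZ  match (μ self-dual)
  ⊕{ok,stop} | &{ok,stop}  match label sets agree
    • ok:
      &{retry,ok} | ⊕{retry,ok}  match label sets agree
        • retry:
          ?Bool | !Bool  match
            Z | Z  match
        • ok:
          !Str | ?Str  match
            end | end  match
    • stop:
      ⊕{ack,done,ok} | ⊕{ack,done,ok}  ✗ choice polarity not flipped — not dual

NO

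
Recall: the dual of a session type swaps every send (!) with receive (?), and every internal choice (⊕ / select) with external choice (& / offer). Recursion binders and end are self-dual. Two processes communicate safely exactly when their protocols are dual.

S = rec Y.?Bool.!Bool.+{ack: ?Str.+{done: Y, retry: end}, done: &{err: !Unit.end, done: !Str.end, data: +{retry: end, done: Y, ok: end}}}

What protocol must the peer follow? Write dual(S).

rec Y ↦ rec Y  (rec unchanged)
  ?Bool ↦ !Bool
    !Bool ↦ ?Bool
      +{ack,done} ↦ &{ack,done}  (⊕→&)
        case ack:
          ?Str ↦ !Str
            +{done,retry} ↦ &{done,retry}  (⊕→&)
              case done:
                Y self-dual
              case retry:
                end self-dual
        case done:
          &{err,done,data} ↦ +{err,done,data}  (external→internal)
            case err:
              !Unit ↦ ?Unit
                end self-dual
            case done:
              !Str ↦ ?Str
                end self-dual
            case data:
              +{retry,done,ok} ↦ &{retry,done,ok}  (⊕→&)
                case retry:
                  end self-dual
                case done:
                  Y self-dual
                case ok:
                  end self-dual

rec Y.!Bool.?Bool.&{ack: !Str.&{done: Y, retry: end}, done: +{err: ?Unit.end, done: ?Str.end, data: &{retry: end, done: Y, ok: end}}}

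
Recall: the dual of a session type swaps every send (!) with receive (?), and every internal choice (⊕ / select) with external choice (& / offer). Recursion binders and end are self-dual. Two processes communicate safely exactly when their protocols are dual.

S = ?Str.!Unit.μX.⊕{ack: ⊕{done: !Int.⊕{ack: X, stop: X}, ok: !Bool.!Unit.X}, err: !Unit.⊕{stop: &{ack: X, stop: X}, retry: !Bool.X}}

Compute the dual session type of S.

?Str = !Str
  !Unit = ?Unit
    μX = μX  (rec unchanged)
      ⊕{ack,err} = &{ack,err}  (internal→external)
        • ack:
          ⊕{done,ok} = &{done,ok}  (internal→external)
            • done:
              !Int = ?Int
                ⊕{ack,stop} = &{ack,stop}  (internal→external)
                  • ack:
                    dual(X) = X
                  • stop:
                    dual(X) = X
            • ok:
              !Bool = ?Bool
                !Unit = ?Unit
                  dual(X) = X
        • err:
          !Unit = ?Unit
            ⊕{stop,retry} = &{stop,retry}  (internal→external)
              • stop:
                &{ack,stop} = ⊕{ack,stop}  (&→⊕)
                  • ack:
                    dual(X) = X
                  • stop:
                    dual(X) = X
              • retry:
                !Bool = ?Bool
                  dual(X) = X

!Str.?Unit.μX.&{ack: &{done: ?Int.&{ack: X, stop: X}, ok: ?Bool.?Unit.X}, err: ?Unit.&{stop: ⊕{ack: X, stop: X}, retry: ?Bool.X}}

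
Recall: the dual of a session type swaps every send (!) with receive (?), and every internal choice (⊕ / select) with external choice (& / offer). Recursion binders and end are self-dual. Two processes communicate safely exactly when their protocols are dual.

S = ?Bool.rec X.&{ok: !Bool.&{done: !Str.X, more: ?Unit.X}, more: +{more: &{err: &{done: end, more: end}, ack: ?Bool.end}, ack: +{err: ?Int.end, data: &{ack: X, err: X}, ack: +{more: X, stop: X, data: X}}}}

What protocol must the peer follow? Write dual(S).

?Bool ↦ !Bool
  rec X ↦ rec X  (rec unchanged)
    &{ok,more} ↦ +{ok,more}  (&→⊕)
      • ok:
        !Bool ↦ ?Bool
          &{done,more} ↦ +{done,more}  (&→⊕)
            • done:
              !Str ↦ ?Str
                dual(X) = X
            • more:
              ?Unit ↦ !Unit
                dual(X) = X
      • more:
        +{more,ack} ↦ &{more,ack}  (select→offer)
          • more:
            &{err,ack} ↦ +{err,ack}  (&→⊕)
              • err:
                &{done,more} ↦ +{done,more}  (&→⊕)
                  • done:
                    dual(end) = end
                  • more:
                    dual(end) = end
              • ack:
                ?Bool ↦ !Bool
                  dual(end) = end
          • ack:
            +{err,data,ack} ↦ &{err,data,ack}  (select→offer)
              • err:
                ?Int ↦ !Int
                  dual(end) = end
              • data:
                &{ack,err} ↦ +{ack,err}  (&→⊕)
                  • ack:
                    dual(X) = X
                  • err:
                    dual(X) = X
              • ack:
                +{more,stop,data} ↦ &{more,stop,data}  (select→offer)
                  • more:
                    dual(X) = X
                  • stop:
                    dual(X) = X
                  • data:
                    dual(X) = X

!Bool.rec X.+{ok: ?Bool.+{done: ?Str.X, more: !Unit.X}, more: &{more: +{err: +{done: end, more: end}, ack: !Bool.end}, ack: &{err: !Int.end, data: +{ack: X, err: X}, ack: &{more: X, stop: X, data: X}}}}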